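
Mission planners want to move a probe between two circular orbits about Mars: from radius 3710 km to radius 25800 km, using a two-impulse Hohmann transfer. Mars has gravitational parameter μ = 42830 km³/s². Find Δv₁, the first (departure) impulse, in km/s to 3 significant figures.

The Hohmann ellipse has a_t = (r₁ + r₂)/2 = 14755 km.
Circular speed at r = 3710 km: v_c = √(μ/r) = 3.398 km/s.
Transfer-orbit speed at the same r (vis-viva, a = a_t): v_t = √[μ(2/r − 1/a_t)] = 4.493 km/s.
Δv₁ = |v_t − v_c| = |4.493 − 3.398| = 1.095 km/s.

Δv₁ = 1.10 km/s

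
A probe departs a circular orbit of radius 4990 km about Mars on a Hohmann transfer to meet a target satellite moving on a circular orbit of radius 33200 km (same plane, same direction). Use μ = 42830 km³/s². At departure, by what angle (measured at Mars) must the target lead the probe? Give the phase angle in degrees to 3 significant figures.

Transfer-ellipse semi-major axis a_t = (r₁ + r₂)/2 = (4990 + 33200)/2 = 19095 km.
The half-period of the transfer ellipse is t = π√(a_t³/μ) = 40055 s.
Target angular speed ω₂ = √(μ/r₂³) = 3.4211×10^-5 rad/s.
Angle swept by the target during transfer: ω₂·t = 1.3703 rad = 78.51°.
Arrival is 180° from departure on the ellipse, so φ = 180° − 78.51° = 101°.

φ = 101°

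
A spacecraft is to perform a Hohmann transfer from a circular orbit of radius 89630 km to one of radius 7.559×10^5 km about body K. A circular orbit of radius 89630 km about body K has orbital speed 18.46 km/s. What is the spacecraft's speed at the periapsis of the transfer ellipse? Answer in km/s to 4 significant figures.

From the circular-orbit relation v² = μ/r at r = 89630 km: μ = v²r = (18.46)² × 89630 = 3.05434×10^7 km³/s².
The Hohmann ellipse has a_t = (r₁ + r₂)/2 = 4.22765×10^5 km.
At periapsis, r = 89630 km.
Applying v² = μ(2/r − 1/a_t): v = 24.68 km/s.

v = 24.68 km/s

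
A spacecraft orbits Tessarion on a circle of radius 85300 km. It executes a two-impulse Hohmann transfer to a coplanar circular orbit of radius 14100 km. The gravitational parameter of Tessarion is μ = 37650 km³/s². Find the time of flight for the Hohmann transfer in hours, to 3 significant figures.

The Hohmann ellipse has a_t = (r₁ + r₂)/2 = 49700 km.
By Kepler's third law the transfer-orbit period is T = 2π√(a_t³/μ), so t = T/2 = 1.794×10^5 s.
Converting: 1.794×10^5 s ÷ 3600 s/hour = 49.8 hours.

t = 49.8 hours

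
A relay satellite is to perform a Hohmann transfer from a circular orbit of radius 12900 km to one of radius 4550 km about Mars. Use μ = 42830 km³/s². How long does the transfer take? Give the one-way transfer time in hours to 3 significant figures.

Transfer-ellipse semi-major axis a_t = (r₁ + r₂)/2 = (12900 + 4550)/2 = 8725 km.
By Kepler's third law the transfer-orbit period is T = 2π√(a_t³/μ), so t = T/2 = 12370 s.
Converting: 12370 s ÷ 3600 s/hour = 3.44 hours.

t = 3.44 hours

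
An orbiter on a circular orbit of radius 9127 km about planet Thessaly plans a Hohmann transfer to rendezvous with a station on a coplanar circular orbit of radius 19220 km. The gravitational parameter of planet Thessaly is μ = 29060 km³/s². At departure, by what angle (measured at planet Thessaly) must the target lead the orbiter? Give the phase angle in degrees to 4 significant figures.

φ = 66.01°

The Hohmann ellipse has a_t = (r₁ + r₂)/2 = 14173.5 km.
Transfer time t = π√(a_t³/μ) = 31097 s.
The target's mean motion on its circular orbit is ω₂ = √(μ/r₂³) = 6.3976×10^-5 rad/s.
Angle swept by the target during transfer: ω₂·t = 1.9895 rad = 113.99°.
The orbiter traverses 180° on the transfer ellipse, so the target must lead by 180° − 113.99° = 66.01°.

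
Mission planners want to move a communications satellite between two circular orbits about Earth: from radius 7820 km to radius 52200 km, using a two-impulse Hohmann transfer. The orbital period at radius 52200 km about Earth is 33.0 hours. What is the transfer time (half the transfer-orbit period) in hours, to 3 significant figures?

From Kepler's third law T² = 4π²r³/μ at r = 52200 km, T = 33.0 hours = 33.0 × 3600 s = 1.188×10^5 s: μ = 4π²r³/T² = 3.97867×10^5 km³/s².
Semi-major axis of the transfer orbit: a_t = (7820 + 52200)/2 = 30010 km.
Transfer time t = π√(a_t³/μ) = π√((30010)³ / 3.97867×10^5) = 25890 s.
Converting: 25890 s ÷ 3600 s/hour = 7.19 hours.

t = 7.19 hours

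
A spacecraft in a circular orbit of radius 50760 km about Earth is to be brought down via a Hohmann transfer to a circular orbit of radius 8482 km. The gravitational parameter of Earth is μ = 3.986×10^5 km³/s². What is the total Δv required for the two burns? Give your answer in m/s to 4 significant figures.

The Hohmann ellipse has a_t = (r₁ + r₂)/2 = 29621 km.
Circular speed at r₁: v₁ = √(μ/r₁) = √(3.986×10^5/50760) = 2.80226 km/s.
Transfer-orbit speed at r₁ (v² = μ(2/r − 1/a)): v_a = √[μ(2/r₁ − 1/a_t)] = 1.49954 km/s.
First burn Δv₁ = |v_a − v₁| = 1.3027 km/s.
At r₂, v₂ = √(μ/r₂) = 6.8552 km/s.
Transfer-orbit speed at r₂: v_p = √[μ(2/r₂ − 1/a_t)] = 8.9739 km/s.
Second burn Δv₂ = |v₂ − v_p| = 2.1187 km/s.
Δv = Δv₁ + Δv₂ = 1.3027 + 2.1187 = 3.421 km/s.

Δv = 3421 m/s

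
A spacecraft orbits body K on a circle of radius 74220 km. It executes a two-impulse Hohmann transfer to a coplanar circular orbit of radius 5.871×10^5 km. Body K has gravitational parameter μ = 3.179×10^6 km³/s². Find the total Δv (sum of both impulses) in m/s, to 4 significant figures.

Δv = 3401 m/s

Semi-major axis of the transfer orbit: a_t = (74220 + 5.871×10^5)/2 = 3.3066×10^5 km.
At r₁ the circular-orbit speed is v₁ = √(μ/r₁) = 6.545 km/s.
Transfer-orbit speed at r₁ (v² = μ(2/r − 1/a)): v_p = √[μ(2/r₁ − 1/a_t)] = 8.721 km/s.
First burn Δv₁ = |v_p − v₁| = 2.176 km/s.
Circular speed at r₂: v₂ = √(μ/r₂) = 2.327 km/s.
Transfer-orbit speed at r₂: v_a = √[μ(2/r₂ − 1/a_t)] = 1.102 km/s.
Second burn Δv₂ = |v₂ − v_a| = 1.225 km/s.
Δv = Δv₁ + Δv₂ = 2.176 + 1.225 = 3.401 km/s.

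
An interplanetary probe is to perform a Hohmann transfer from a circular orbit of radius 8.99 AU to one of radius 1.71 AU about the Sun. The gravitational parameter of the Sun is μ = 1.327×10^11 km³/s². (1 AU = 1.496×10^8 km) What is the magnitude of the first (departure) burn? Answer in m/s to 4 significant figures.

In km: r₁ = 8.99 × 1.496×10^8 = 1.344904×10^9 km; r₂ = 1.71 × 1.496×10^8 = 2.55816×10^8 km.
The Hohmann ellipse has a_t = (r₁ + r₂)/2 = 8.0036×10^8 km.
On the circular orbit at r = 1.344904×10^9 km, v_c = √(μ/r) = 9.933 km/s.
Transfer-orbit speed at the same r (vis-viva, a = a_t): v_t = √[μ(2/r − 1/a_t)] = 5.616 km/s.
Δv₁ = |v_t − v_c| = |5.616 − 9.933| = 4.317 km/s.

Δv₁ = 4317 m/s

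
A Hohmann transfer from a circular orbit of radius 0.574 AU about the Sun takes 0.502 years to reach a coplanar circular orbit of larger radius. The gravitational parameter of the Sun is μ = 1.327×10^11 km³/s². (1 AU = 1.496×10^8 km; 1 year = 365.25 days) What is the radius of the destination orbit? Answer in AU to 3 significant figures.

r₂ = 1.43 AU

In km: r₁ = 0.574 × 1.496×10^8 = 8.58704×10^7 km.
Transfer time t = 0.502 years × 365.25 × 86400 s = 1.58419152×10^7 s, and t = π√(a_t³/μ).
So a_t = (μ t²/π²)^(1/3) = (1.327×10^11 × (1.58419152×10^7)² / π²)^(1/3) = 1.4999×10^8 km.
Since a_t = (r₁ + r₂)/2, r₂ = 2a_t − r₁ = 2×1.4999×10^8 − 8.58704×10^7 = 2.141096×10^8 km.
In AU: r₂ = 2.141096×10^8 / 1.496×10^8 = 1.43 AU.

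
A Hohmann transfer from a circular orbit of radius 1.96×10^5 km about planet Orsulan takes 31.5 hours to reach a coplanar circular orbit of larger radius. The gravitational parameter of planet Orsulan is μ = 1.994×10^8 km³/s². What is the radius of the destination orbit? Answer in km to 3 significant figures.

Transfer time t = 31.5 hours = 1.134×10^5 s, and t = π√(a_t³/μ).
So a_t = (μ t²/π²)^(1/3) = (1.994×10^8 × (1.134×10^5)² / π²)^(1/3) = 6.3809×10^5 km.
Since a_t = (r₁ + r₂)/2, r₂ = 2a_t − r₁ = 2×6.3809×10^5 − 1.960×10^5 = 1.08018×10^6 km.

r₂ = 1.08×10^6 km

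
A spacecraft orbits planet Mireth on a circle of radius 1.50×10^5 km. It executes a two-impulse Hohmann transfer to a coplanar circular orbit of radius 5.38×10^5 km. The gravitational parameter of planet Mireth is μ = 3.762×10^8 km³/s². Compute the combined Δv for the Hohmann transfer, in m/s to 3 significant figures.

Semi-major axis of the transfer orbit: a_t = (1.500×10^5 + 5.380×10^5)/2 = 3.440×10^5 km.
Circular speed at r₁: v₁ = √(μ/r₁) = √(3.762×10^8/1.500×10^5) = 50.08 km/s.
On the transfer ellipse at r₁, v² = μ(2/r − 1/a) gives v_p = √[μ(2/r₁ − 1/a_t)] = 62.63 km/s.
First burn Δv₁ = |v_p − v₁| = 12.55 km/s.
At r₂, v₂ = √(μ/r₂) = 26.4435 km/s.
Transfer-orbit speed at r₂: v_a = √[μ(2/r₂ − 1/a_t)] = 17.4616 km/s.
Second burn Δv₂ = |v₂ − v_a| = 8.982 km/s.
Δv = Δv₁ + Δv₂ = 12.55 + 8.982 = 21.53 km/s.

Δv = 21500 m/s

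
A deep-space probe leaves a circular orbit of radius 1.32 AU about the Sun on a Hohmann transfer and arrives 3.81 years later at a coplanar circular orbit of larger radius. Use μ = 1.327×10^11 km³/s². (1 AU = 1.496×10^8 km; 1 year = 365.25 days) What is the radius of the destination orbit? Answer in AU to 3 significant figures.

r₂ = 6.42 AU

In km: r₁ = 1.32 × 1.496×10^8 = 1.97472×10^8 km.
Transfer time t = 3.81 years × 365.25 × 86400 s = 1.20234456×10^8 s, and t = π√(a_t³/μ).
So a_t = (μ t²/π²)^(1/3) = (1.327×10^11 × (1.20234456×10^8)² / π²)^(1/3) = 5.7926×10^8 km.
Since a_t = (r₁ + r₂)/2, r₂ = 2a_t − r₁ = 2×5.7926×10^8 − 1.97472×10^8 = 9.61048×10^8 km.
In AU: r₂ = 9.61048×10^8 / 1.496×10^8 = 6.42 AU.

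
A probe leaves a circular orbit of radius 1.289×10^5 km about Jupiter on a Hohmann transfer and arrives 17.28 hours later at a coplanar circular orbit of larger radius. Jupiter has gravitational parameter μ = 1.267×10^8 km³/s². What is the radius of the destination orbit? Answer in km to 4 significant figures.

Transfer time t = 17.28 hours = 62208 s, and t = π√(a_t³/μ).
So a_t = (μ t²/π²)^(1/3) = (1.267×10^8 × (62208)² / π²)^(1/3) = 3.6761×10^5 km.
Since a_t = (r₁ + r₂)/2, r₂ = 2a_t − r₁ = 2×3.6761×10^5 − 1.289×10^5 = 6.0632×10^5 km.

r₂ = 6.063×10^5 km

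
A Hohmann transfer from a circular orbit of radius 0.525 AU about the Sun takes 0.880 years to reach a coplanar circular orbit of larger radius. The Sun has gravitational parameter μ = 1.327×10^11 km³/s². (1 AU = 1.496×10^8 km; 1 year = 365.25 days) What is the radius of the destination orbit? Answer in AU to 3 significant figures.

r₂ = 2.39 AU

In km: r₁ = 0.525 × 1.496×10^8 = 7.854×10^7 km.
Transfer time t = 0.880 years × 365.25 × 86400 s = 2.7770688×10^7 s, and t = π√(a_t³/μ).
So a_t = (μ t²/π²)^(1/3) = (1.327×10^11 × (2.7770688×10^7)² / π²)^(1/3) = 2.1806×10^8 km.
Since a_t = (r₁ + r₂)/2, r₂ = 2a_t − r₁ = 2×2.1806×10^8 − 7.854×10^7 = 3.5758×10^8 km.
In AU: r₂ = 3.5758×10^8 / 1.496×10^8 = 2.39 AU.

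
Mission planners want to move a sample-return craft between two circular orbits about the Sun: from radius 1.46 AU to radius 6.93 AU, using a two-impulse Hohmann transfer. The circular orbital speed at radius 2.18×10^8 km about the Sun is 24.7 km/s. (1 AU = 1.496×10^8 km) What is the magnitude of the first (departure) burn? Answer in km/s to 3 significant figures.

From the circular-orbit relation v² = μ/r at r = 2.18×10^8 km: μ = v²r = (24.7)² × 2.18×10^8 = 1.33000×10^11 km³/s².
In km: r₁ = 1.46 × 1.496×10^8 = 2.18416×10^8 km; r₂ = 6.93 × 1.496×10^8 = 1.036728×10^9 km.
The Hohmann ellipse has a_t = (r₁ + r₂)/2 = 6.27572×10^8 km.
On the circular orbit at r = 2.18416×10^8 km, v_c = √(μ/r) = 24.68 km/s.
Vis-viva on the transfer ellipse at r = 2.18416×10^8 km gives v_t = √[μ(2/r − 1/a_t)] = 31.72 km/s.
Δv₁ = |v_t − v_c| = |31.72 − 24.68| = 7.040 km/s.

Δv₁ = 7.04 km/s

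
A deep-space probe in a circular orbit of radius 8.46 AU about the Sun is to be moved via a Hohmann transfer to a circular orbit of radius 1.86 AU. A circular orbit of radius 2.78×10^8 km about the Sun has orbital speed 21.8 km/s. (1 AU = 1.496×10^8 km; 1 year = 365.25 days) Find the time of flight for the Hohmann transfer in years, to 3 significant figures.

From the circular-orbit relation v² = μ/r at r = 2.78×10^8 km: μ = v²r = (21.8)² × 2.78×10^8 = 1.32117×10^11 km³/s².
In km: r₁ = 8.46 × 1.496×10^8 = 1.265616×10^9 km; r₂ = 1.86 × 1.496×10^8 = 2.78256×10^8 km.
The Hohmann ellipse has a_t = (r₁ + r₂)/2 = 7.71936×10^8 km.
Half the transfer-orbit period gives t = π√(a_t³/μ) = 1.854×10^8 s.
Converting: 1.854×10^8 s ÷ 3.15576×10^7 s/year (365.25 × 86400) = 5.87 years.

t = 5.87 years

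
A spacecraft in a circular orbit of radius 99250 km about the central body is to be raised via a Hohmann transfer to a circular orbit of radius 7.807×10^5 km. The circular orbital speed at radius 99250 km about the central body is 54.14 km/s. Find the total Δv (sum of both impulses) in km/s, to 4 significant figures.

From the circular-orbit relation v² = μ/r at r = 99250 km: μ = v²r = (54.14)² × 99250 = 2.90916×10^8 km³/s².
Transfer-ellipse semi-major axis a_t = (r₁ + r₂)/2 = (99250 + 7.807×10^5)/2 = 4.39975×10^5 km.
Circular speed at r₁: v₁ = √(μ/r₁) = √(2.90916×10^8/99250) = 54.140 km/s.
On the transfer ellipse at r₁, vis-viva gives v_p = √[μ(2/r₁ − 1/a_t)] = 72.118 km/s.
First burn Δv₁ = |v_p − v₁| = 17.978 km/s.
Circular speed at r₂: v₂ = √(μ/r₂) = 19.3037 km/s.
Transfer-orbit speed at r₂: v_a = √[μ(2/r₂ − 1/a_t)] = 9.16838 km/s.
Second burn Δv₂ = |v₂ − v_a| = 10.135 km/s.
Δv = Δv₁ + Δv₂ = 17.978 + 10.135 = 28.11 km/s.

Δv = 28.11 km/s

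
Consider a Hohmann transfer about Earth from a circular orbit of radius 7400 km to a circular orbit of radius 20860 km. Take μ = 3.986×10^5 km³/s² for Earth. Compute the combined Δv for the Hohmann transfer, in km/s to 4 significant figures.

Transfer-ellipse semi-major axis a_t = (r₁ + r₂)/2 = (7400 + 20860)/2 = 14130 km.
At r₁ the circular-orbit speed is v₁ = √(μ/r₁) = 7.339 km/s.
Transfer-orbit speed at r₁ (vis-viva equation): v_p = √[μ(2/r₁ − 1/a_t)] = 8.917 km/s.
First burn Δv₁ = |v_p − v₁| = 1.578 km/s.
At r₂, v₂ = √(μ/r₂) = 4.371 km/s.
Transfer-orbit speed at r₂: v_a = √[μ(2/r₂ − 1/a_t)] = 3.163 km/s.
Second burn Δv₂ = |v₂ − v_a| = 1.208 km/s.
Δv = Δv₁ + Δv₂ = 1.578 + 1.208 = 2.786 km/s.

Δv = 2.786 km/s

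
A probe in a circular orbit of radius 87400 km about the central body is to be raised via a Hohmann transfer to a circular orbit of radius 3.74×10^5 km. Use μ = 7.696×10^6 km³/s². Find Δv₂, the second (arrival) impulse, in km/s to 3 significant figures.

Δv₂ = 1.74 km/s

Transfer-ellipse semi-major axis a_t = (r₁ + r₂)/2 = (87400 + 3.740×10^5)/2 = 2.307×10^5 km.
On the circular orbit at r = 3.740×10^5 km, v_c = √(μ/r) = 4.536 km/s.
Vis-viva on the transfer ellipse at r = 3.740×10^5 km gives v_t = √[μ(2/r − 1/a_t)] = 2.792 km/s.
Δv₂ = |v_t − v_c| = |2.792 − 4.536| = 1.744 km/s.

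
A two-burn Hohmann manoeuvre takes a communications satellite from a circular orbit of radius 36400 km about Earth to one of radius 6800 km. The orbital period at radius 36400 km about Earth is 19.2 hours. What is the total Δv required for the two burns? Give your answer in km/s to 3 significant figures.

Δv = 3.73 km/s

From Kepler's third law T² = 4π²r³/μ at r = 36400 km, T = 19.2 hours = 19.2 × 3600 s = 69120 s: μ = 4π²r³/T² = 3.98526×10^5 km³/s².
Transfer-ellipse semi-major axis a_t = (r₁ + r₂)/2 = (36400 + 6800)/2 = 21600 km.
Circular speed at r₁: v₁ = √(μ/r₁) = √(3.98526×10^5/36400) = 3.30885 km/s.
On the transfer ellipse at r₁, vis-viva equation gives v_a = √[μ(2/r₁ − 1/a_t)] = 1.85654 km/s.
First burn Δv₁ = |v_a − v₁| = 1.4523 km/s.
Circular speed at r₂: v₂ = √(μ/r₂) = 7.6555 km/s.
Transfer-orbit speed at r₂: v_p = √[μ(2/r₂ − 1/a_t)] = 9.9380 km/s.
Second burn Δv₂ = |v₂ − v_p| = 2.2825 km/s.
Δv = Δv₁ + Δv₂ = 1.4523 + 2.2825 = 3.735 km/s.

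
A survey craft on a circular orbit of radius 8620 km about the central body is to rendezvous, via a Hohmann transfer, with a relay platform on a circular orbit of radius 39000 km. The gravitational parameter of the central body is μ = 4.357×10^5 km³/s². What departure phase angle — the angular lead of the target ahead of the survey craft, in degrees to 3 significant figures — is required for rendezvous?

φ = 94.1°

Semi-major axis of the transfer orbit: a_t = (8620 + 39000)/2 = 23810 km.
The half-period of the transfer ellipse is t = π√(a_t³/μ) = 17486 s.
Target angular speed ω₂ = √(μ/r₂³) = 8.5703×10^-5 rad/s.
Angle swept by the target during transfer: ω₂·t = 1.4986 rad = 85.86°.
The survey craft traverses 180° on the transfer ellipse, so the target must lead by 180° − 85.86° = 94.1°.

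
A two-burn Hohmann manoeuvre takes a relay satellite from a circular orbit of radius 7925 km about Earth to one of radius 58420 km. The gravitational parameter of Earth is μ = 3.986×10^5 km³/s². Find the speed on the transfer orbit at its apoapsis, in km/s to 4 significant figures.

v = 1.277 km/s

The Hohmann ellipse has a_t = (r₁ + r₂)/2 = 33172.5 km.
At apoapsis, r = 58420 km.
Vis-viva: v = √[μ(2/r − 1/a_t)] = √[3.986×10^5 × (2/58420 − 1/33172.5)] = 1.277 km/s.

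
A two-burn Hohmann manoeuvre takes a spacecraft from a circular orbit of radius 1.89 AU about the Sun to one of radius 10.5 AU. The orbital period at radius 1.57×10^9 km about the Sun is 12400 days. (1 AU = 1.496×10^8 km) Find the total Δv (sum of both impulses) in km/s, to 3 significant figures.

From Kepler's third law T² = 4π²r³/μ at r = 1.57×10^9 km, T = 12400 days = 12400 × 86400 s = 1.07136×10^9 s: μ = 4π²r³/T² = 1.33103×10^11 km³/s².
In km: r₁ = 1.89 × 1.496×10^8 = 2.82744×10^8 km; r₂ = 10.5 × 1.496×10^8 = 1.5708×10^9 km.
The Hohmann ellipse has a_t = (r₁ + r₂)/2 = 9.26772×10^8 km.
Circular speed at r₁: v₁ = √(μ/r₁) = √(1.33103×10^11/2.82744×10^8) = 21.70 km/s.
Transfer-orbit speed at r₁ (vis-viva): v_p = √[μ(2/r₁ − 1/a_t)] = 28.25 km/s.
First burn Δv₁ = |v_p − v₁| = 6.550 km/s.
Circular speed at r₂: v₂ = √(μ/r₂) = 9.205 km/s.
Transfer-orbit speed at r₂: v_a = √[μ(2/r₂ − 1/a_t)] = 5.084 km/s.
Second burn Δv₂ = |v₂ − v_a| = 4.121 km/s.
Total Δv = Δv₁ + Δv₂ = 10.67 km/s.

Δv = 10.7 km/s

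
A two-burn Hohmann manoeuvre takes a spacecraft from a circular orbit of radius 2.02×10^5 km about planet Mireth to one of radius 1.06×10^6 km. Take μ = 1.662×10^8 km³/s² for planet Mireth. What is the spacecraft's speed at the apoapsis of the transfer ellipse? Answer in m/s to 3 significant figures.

v = 7080 m/s

The Hohmann ellipse has a_t = (r₁ + r₂)/2 = 6.310×10^5 km.
At apoapsis, r = 1.060×10^6 km.
From the vis-viva equation, v = √[μ(2/r − 1/a_t)] = 7.085 km/s.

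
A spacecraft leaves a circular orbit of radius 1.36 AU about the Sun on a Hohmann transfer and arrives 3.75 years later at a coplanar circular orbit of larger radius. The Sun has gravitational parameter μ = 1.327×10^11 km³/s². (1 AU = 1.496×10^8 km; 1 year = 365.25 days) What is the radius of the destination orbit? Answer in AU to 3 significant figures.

In km: r₁ = 1.36 × 1.496×10^8 = 2.03456×10^8 km.
Transfer time t = 3.75 years × 365.25 × 86400 s = 1.18341×10^8 s, and t = π√(a_t³/μ).
So a_t = (μ t²/π²)^(1/3) = (1.327×10^11 × (1.18341×10^8)² / π²)^(1/3) = 5.7317×10^8 km.
Since a_t = (r₁ + r₂)/2, r₂ = 2a_t − r₁ = 2×5.7317×10^8 − 2.03456×10^8 = 9.42884×10^8 km.
In AU: r₂ = 9.42884×10^8 / 1.496×10^8 = 6.30 AU.

r₂ = 6.30 AU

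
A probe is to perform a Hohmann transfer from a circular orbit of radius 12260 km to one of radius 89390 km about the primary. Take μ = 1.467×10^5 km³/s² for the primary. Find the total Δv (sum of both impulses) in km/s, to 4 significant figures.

The Hohmann ellipse has a_t = (r₁ + r₂)/2 = 50825 km.
Circular speed at r₁: v₁ = √(μ/r₁) = √(1.467×10^5/12260) = 3.459 km/s.
Transfer-orbit speed at r₁ (vis-viva equation): v_p = √[μ(2/r₁ − 1/a_t)] = 4.587 km/s.
First burn Δv₁ = |v_p − v₁| = 1.128 km/s.
At r₂, v₂ = √(μ/r₂) = 1.2811 km/s.
Transfer-orbit speed at r₂: v_a = √[μ(2/r₂ − 1/a_t)] = 0.62918 km/s.
Second burn Δv₂ = |v₂ − v_a| = 0.6519 km/s.
Δv = Δv₁ + Δv₂ = 1.128 + 0.6519 = 1.780 km/s.

Δv = 1.780 km/s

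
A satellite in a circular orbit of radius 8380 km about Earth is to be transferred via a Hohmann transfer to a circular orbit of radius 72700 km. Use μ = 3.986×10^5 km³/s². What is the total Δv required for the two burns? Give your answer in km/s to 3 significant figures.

Δv = 3.62 km/s

The Hohmann ellipse has a_t = (r₁ + r₂)/2 = 40540 km.
Circular speed at r₁: v₁ = √(μ/r₁) = √(3.986×10^5/8380) = 6.897 km/s.
On the transfer ellipse at r₁, v² = μ(2/r − 1/a) gives v_p = √[μ(2/r₁ − 1/a_t)] = 9.236 km/s.
First burn Δv₁ = |v_p − v₁| = 2.339 km/s.
At r₂, v₂ = √(μ/r₂) = 2.342 km/s.
Transfer-orbit speed at r₂: v_a = √[μ(2/r₂ − 1/a_t)] = 1.065 km/s.
Second burn Δv₂ = |v₂ − v_a| = 1.277 km/s.
Total Δv = Δv₁ + Δv₂ = 3.616 km/s.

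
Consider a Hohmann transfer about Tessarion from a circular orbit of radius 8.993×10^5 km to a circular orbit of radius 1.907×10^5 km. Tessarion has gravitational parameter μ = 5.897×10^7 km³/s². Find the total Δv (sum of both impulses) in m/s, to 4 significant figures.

Δv = 8312 m/s

The Hohmann ellipse has a_t = (r₁ + r₂)/2 = 5.450×10^5 km.
At r₁ the circular-orbit speed is v₁ = √(μ/r₁) = 8.098 km/s.
On the transfer ellipse at r₁, vis-viva gives v_a = √[μ(2/r₁ − 1/a_t)] = 4.790 km/s.
First burn Δv₁ = |v_a − v₁| = 3.308 km/s.
At r₂, v₂ = √(μ/r₂) = 17.585 km/s.
Transfer-orbit speed at r₂: v_p = √[μ(2/r₂ − 1/a_t)] = 22.589 km/s.
Second burn Δv₂ = |v₂ − v_p| = 5.004 km/s.
Δv = Δv₁ + Δv₂ = 3.308 + 5.004 = 8.312 km/s.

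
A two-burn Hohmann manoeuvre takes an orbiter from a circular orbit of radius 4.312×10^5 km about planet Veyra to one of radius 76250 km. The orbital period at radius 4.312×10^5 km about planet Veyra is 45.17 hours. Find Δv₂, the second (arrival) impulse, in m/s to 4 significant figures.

Δv₂ = 12030 m/s

From Kepler's third law T² = 4π²r³/μ at r = 4.312×10^5 km, T = 45.17 hours = 45.17 × 3600 s = 1.62612×10^5 s: μ = 4π²r³/T² = 1.19699×10^8 km³/s².
Transfer-ellipse semi-major axis a_t = (r₁ + r₂)/2 = (4.312×10^5 + 76250)/2 = 2.53725×10^5 km.
On the circular orbit at r = 76250 km, v_c = √(μ/r) = 39.62 km/s.
Vis-viva on the transfer ellipse at r = 76250 km gives v_t = √[μ(2/r − 1/a_t)] = 51.65 km/s.
Δv₂ = |v_t − v_c| = |51.65 − 39.62| = 12.03 km/s.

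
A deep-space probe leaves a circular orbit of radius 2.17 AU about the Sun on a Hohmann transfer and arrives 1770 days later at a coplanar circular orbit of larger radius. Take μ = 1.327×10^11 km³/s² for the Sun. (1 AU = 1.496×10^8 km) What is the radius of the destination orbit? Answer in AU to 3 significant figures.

In km: r₁ = 2.17 × 1.496×10^8 = 3.24632×10^8 km.
Transfer time t = 1770 days = 1.52928×10^8 s, and t = π√(a_t³/μ).
So a_t = (μ t²/π²)^(1/3) = (1.327×10^11 × (1.52928×10^8)² / π²)^(1/3) = 6.8001×10^8 km.
Since a_t = (r₁ + r₂)/2, r₂ = 2a_t − r₁ = 2×6.8001×10^8 − 3.24632×10^8 = 1.035388×10^9 km.
In AU: r₂ = 1.035388×10^9 / 1.496×10^8 = 6.92 AU.

r₂ = 6.92 AU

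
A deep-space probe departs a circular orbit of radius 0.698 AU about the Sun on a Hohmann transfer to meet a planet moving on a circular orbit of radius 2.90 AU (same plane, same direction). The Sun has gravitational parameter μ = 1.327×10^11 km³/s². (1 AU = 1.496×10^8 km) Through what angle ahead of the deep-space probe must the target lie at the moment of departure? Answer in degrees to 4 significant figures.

In km: r₁ = 0.698 × 1.496×10^8 = 1.044208×10^8 km; r₂ = 2.90 × 1.496×10^8 = 4.3384×10^8 km.
Semi-major axis of the transfer orbit: a_t = (1.044208×10^8 + 4.3384×10^8)/2 = 2.691304×10^8 km.
The half-period of the transfer ellipse is t = π√(a_t³/μ) = 3.808×10^7 s.
Target angular speed ω₂ = √(μ/r₂³) = 4.031×10^-8 rad/s.
Angle swept by the target during transfer: ω₂·t = 1.535 rad = 87.95°.
The deep-space probe traverses 180° on the transfer ellipse, so the target must lead by 180° − 87.95° = 92.05°.

φ = 92.05°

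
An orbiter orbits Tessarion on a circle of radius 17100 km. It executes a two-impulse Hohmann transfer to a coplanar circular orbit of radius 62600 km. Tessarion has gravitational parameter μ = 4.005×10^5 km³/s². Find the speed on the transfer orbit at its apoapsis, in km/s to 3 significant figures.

v = 1.66 km/s

Transfer-ellipse semi-major axis a_t = (r₁ + r₂)/2 = (17100 + 62600)/2 = 39850 km.
At apoapsis, r = 62600 km.
From the vis-viva equation, v = √[μ(2/r − 1/a_t)] = 1.657 km/s.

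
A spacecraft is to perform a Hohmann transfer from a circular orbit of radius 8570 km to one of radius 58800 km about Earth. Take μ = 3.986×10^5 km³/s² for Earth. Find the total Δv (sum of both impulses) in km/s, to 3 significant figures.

Δv = 3.48 km/s

The Hohmann ellipse has a_t = (r₁ + r₂)/2 = 33685 km.
Circular speed at r₁: v₁ = √(μ/r₁) = √(3.986×10^5/8570) = 6.8199 km/s.
On the transfer ellipse at r₁, vis-viva gives v_p = √[μ(2/r₁ − 1/a_t)] = 9.0105 km/s.
First burn Δv₁ = |v_p − v₁| = 2.191 km/s.
At r₂, v₂ = √(μ/r₂) = 2.6036 km/s.
Transfer-orbit speed at r₂: v_a = √[μ(2/r₂ − 1/a_t)] = 1.3133 km/s.
Second burn Δv₂ = |v₂ − v_a| = 1.290 km/s.
Δv = Δv₁ + Δv₂ = 2.191 + 1.290 = 3.481 km/s.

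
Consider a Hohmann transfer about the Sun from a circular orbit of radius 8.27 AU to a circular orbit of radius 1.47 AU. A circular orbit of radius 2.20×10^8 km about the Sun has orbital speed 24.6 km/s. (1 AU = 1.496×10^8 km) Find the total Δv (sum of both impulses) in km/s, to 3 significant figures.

Δv = 12.1 km/s

From the circular-orbit relation v² = μ/r at r = 2.20×10^8 km: μ = v²r = (24.6)² × 2.20×10^8 = 1.33135×10^11 km³/s².
In km: r₁ = 8.27 × 1.496×10^8 = 1.237192×10^9 km; r₂ = 1.47 × 1.496×10^8 = 2.19912×10^8 km.
Semi-major axis of the transfer orbit: a_t = (1.237192×10^9 + 2.19912×10^8)/2 = 7.28552×10^8 km.
At r₁ the circular-orbit speed is v₁ = √(μ/r₁) = 10.3736 km/s.
Transfer-orbit speed at r₁ (v² = μ(2/r − 1/a)): v_a = √[μ(2/r₁ − 1/a_t)] = 5.69931 km/s.
First burn Δv₁ = |v_a − v₁| = 4.674 km/s.
Circular speed at r₂: v₂ = √(μ/r₂) = 24.6049 km/s.
Transfer-orbit speed at r₂: v_p = √[μ(2/r₂ − 1/a_t)] = 32.0635 km/s.
Second burn Δv₂ = |v₂ − v_p| = 7.459 km/s.
Total Δv = Δv₁ + Δv₂ = 12.13 km/s.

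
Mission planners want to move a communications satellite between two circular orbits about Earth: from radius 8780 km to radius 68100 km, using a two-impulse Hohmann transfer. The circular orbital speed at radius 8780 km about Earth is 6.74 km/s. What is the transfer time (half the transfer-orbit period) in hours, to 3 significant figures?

From the circular-orbit relation v² = μ/r at r = 8780 km: μ = v²r = (6.74)² × 8780 = 3.98854×10^5 km³/s².
The Hohmann ellipse has a_t = (r₁ + r₂)/2 = 38440 km.
Transfer time t = π√(a_t³/μ) = π√((38440)³ / 3.98854×10^5) = 37490 s.
Converting: 37490 s ÷ 3600 s/hour = 10.4 hours.

t = 10.4 hours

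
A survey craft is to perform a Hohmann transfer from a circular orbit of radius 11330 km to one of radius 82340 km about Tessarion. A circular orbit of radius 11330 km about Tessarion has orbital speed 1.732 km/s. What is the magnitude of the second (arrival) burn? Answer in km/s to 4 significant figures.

From the circular-orbit relation v² = μ/r at r = 11330 km: μ = v²r = (1.732)² × 11330 = 33988.0 km³/s².
Semi-major axis of the transfer orbit: a_t = (11330 + 82340)/2 = 46835 km.
On the circular orbit at r = 82340 km, v_c = √(μ/r) = 0.6425 km/s.
Vis-viva on the transfer ellipse at r = 82340 km gives v_t = √[μ(2/r − 1/a_t)] = 0.3160 km/s.
Δv₂ = |v_t − v_c| = |0.3160 − 0.6425| = 0.3265 km/s.

Δv₂ = 0.3265 km/s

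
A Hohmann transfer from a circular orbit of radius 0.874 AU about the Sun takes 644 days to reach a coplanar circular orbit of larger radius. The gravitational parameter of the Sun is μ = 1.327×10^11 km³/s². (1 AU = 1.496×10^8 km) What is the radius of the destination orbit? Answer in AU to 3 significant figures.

In km: r₁ = 0.874 × 1.496×10^8 = 1.307504×10^8 km.
Transfer time t = 644 days = 5.56416×10^7 s, and t = π√(a_t³/μ).
So a_t = (μ t²/π²)^(1/3) = (1.327×10^11 × (5.56416×10^7)² / π²)^(1/3) = 3.4657×10^8 km.
Since a_t = (r₁ + r₂)/2, r₂ = 2a_t − r₁ = 2×3.4657×10^8 − 1.307504×10^8 = 5.623896×10^8 km.
In AU: r₂ = 5.623896×10^8 / 1.496×10^8 = 3.76 AU.

r₂ = 3.76 AU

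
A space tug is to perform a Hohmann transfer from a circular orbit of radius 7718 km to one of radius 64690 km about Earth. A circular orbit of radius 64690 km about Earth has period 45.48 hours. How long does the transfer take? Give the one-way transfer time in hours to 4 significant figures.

From Kepler's third law T² = 4π²r³/μ at r = 64690 km, T = 45.48 hours = 45.48 × 3600 s = 1.63728×10^5 s: μ = 4π²r³/T² = 3.98681×10^5 km³/s².
Semi-major axis of the transfer orbit: a_t = (7718 + 64690)/2 = 36204 km.
Transfer time t = π√(a_t³/μ) = π√((36204)³ / 3.98681×10^5) = 34275 s.
Converting: 34275 s ÷ 3600 s/hour = 9.521 hours.

t = 9.521 hours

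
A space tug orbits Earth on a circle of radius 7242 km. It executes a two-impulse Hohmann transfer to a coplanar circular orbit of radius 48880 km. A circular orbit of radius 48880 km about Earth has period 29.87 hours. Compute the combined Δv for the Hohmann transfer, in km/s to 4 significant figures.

From Kepler's third law T² = 4π²r³/μ at r = 48880 km, T = 29.87 hours = 29.87 × 3600 s = 1.07532×10^5 s: μ = 4π²r³/T² = 3.98729×10^5 km³/s².
Transfer-ellipse semi-major axis a_t = (r₁ + r₂)/2 = (7242 + 48880)/2 = 28061 km.
Circular speed at r₁: v₁ = √(μ/r₁) = √(3.98729×10^5/7242) = 7.420 km/s.
On the transfer ellipse at r₁, vis-viva equation gives v_p = √[μ(2/r₁ − 1/a_t)] = 9.793 km/s.
First burn Δv₁ = |v_p − v₁| = 2.373 km/s.
Circular speed at r₂: v₂ = √(μ/r₂) = 2.856 km/s.
Transfer-orbit speed at r₂: v_a = √[μ(2/r₂ − 1/a_t)] = 1.451 km/s.
Second burn Δv₂ = |v₂ − v_a| = 1.405 km/s.
Δv = Δv₁ + Δv₂ = 2.373 + 1.405 = 3.778 km/s.

Δv = 3.778 km/s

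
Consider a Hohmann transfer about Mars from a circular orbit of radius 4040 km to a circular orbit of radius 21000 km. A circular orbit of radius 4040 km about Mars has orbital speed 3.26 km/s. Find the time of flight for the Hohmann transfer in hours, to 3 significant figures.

t = 5.90 hours

From the circular-orbit relation v² = μ/r at r = 4040 km: μ = v²r = (3.26)² × 4040 = 42935.5 km³/s².
Semi-major axis of the transfer orbit: a_t = (4040 + 21000)/2 = 12520 km.
By Kepler's third law the transfer-orbit period is T = 2π√(a_t³/μ), so t = T/2 = 21240 s.
Converting: 21240 s ÷ 3600 s/hour = 5.90 hours.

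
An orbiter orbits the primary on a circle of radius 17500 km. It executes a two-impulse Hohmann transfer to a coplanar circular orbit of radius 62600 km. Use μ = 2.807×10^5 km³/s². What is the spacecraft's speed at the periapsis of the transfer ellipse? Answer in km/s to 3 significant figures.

v = 5.01 km/s

Transfer-ellipse semi-major axis a_t = (r₁ + r₂)/2 = (17500 + 62600)/2 = 40050 km.
The periapsis of the transfer ellipse is at r = 17500 km.
Applying v² = μ(2/r − 1/a_t): v = 5.007 km/s.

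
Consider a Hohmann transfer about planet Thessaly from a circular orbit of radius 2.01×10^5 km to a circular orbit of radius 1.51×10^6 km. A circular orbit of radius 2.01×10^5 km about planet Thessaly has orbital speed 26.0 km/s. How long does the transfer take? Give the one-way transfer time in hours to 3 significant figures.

t = 59.2 hours

From the circular-orbit relation v² = μ/r at r = 2.01×10^5 km: μ = v²r = (26.0)² × 2.01×10^5 = 1.35876×10^8 km³/s².
The Hohmann ellipse has a_t = (r₁ + r₂)/2 = 8.555×10^5 km.
By Kepler's third law the transfer-orbit period is T = 2π√(a_t³/μ), so t = T/2 = 2.1326×10^5 s.
Converting: 2.1326×10^5 s ÷ 3600 s/hour = 59.2 hours.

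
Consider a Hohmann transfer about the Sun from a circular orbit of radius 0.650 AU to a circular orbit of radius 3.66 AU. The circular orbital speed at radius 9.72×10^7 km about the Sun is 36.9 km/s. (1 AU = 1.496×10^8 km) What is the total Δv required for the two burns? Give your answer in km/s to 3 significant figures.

Δv = 18.2 km/s

From the circular-orbit relation v² = μ/r at r = 9.72×10^7 km: μ = v²r = (36.9)² × 9.72×10^7 = 1.32348×10^11 km³/s².
In km: r₁ = 0.650 × 1.496×10^8 = 9.724×10^7 km; r₂ = 3.66 × 1.496×10^8 = 5.47536×10^8 km.
The Hohmann ellipse has a_t = (r₁ + r₂)/2 = 3.22388×10^8 km.
Circular speed at r₁: v₁ = √(μ/r₁) = √(1.32348×10^11/9.724×10^7) = 36.89 km/s.
On the transfer ellipse at r₁, v² = μ(2/r − 1/a) gives v_p = √[μ(2/r₁ − 1/a_t)] = 48.08 km/s.
First burn Δv₁ = |v_p − v₁| = 11.19 km/s.
Circular speed at r₂: v₂ = √(μ/r₂) = 15.5472 km/s.
Transfer-orbit speed at r₂: v_a = √[μ(2/r₂ − 1/a_t)] = 8.53859 km/s.
Second burn Δv₂ = |v₂ − v_a| = 7.009 km/s.
Total Δv = Δv₁ + Δv₂ = 18.20 km/s.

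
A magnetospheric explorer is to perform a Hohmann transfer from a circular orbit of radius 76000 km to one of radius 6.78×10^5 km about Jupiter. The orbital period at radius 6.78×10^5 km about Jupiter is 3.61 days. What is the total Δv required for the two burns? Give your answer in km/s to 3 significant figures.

Δv = 21.4 km/s

From Kepler's third law T² = 4π²r³/μ at r = 6.78×10^5 km, T = 3.61 days = 3.61 × 86400 s = 3.11904×10^5 s: μ = 4π²r³/T² = 1.26476×10^8 km³/s².
Transfer-ellipse semi-major axis a_t = (r₁ + r₂)/2 = (76000 + 6.780×10^5)/2 = 3.770×10^5 km.
At r₁ the circular-orbit speed is v₁ = √(μ/r₁) = 40.794 km/s.
Transfer-orbit speed at r₁ (vis-viva): v_p = √[μ(2/r₁ − 1/a_t)] = 54.707 km/s.
First burn Δv₁ = |v_p − v₁| = 13.91 km/s.
Circular speed at r₂: v₂ = √(μ/r₂) = 13.658 km/s.
Transfer-orbit speed at r₂: v_a = √[μ(2/r₂ − 1/a_t)] = 6.1323 km/s.
Second burn Δv₂ = |v₂ − v_a| = 7.526 km/s.
Δv = Δv₁ + Δv₂ = 13.91 + 7.526 = 21.44 km/s.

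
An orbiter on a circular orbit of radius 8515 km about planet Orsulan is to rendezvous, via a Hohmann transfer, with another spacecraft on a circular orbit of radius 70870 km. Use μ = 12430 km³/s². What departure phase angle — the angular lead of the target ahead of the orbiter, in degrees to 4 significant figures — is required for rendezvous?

Transfer-ellipse semi-major axis a_t = (r₁ + r₂)/2 = (8515 + 70870)/2 = 39692.5 km.
The half-period of the transfer ellipse is t = π√(a_t³/μ) = 2.2283×10^5 s.
Target angular speed ω₂ = √(μ/r₂³) = 5.9094×10^-6 rad/s.
Angle swept by the target during transfer: ω₂·t = 1.3168 rad = 75.447°.
The orbiter traverses 180° on the transfer ellipse, so the target must lead by 180° − 75.447° = 104.6°.

φ = 104.6°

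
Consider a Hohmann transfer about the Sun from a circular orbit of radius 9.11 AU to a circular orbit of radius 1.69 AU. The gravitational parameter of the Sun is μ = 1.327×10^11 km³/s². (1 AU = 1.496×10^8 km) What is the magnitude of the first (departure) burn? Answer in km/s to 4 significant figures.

In km: r₁ = 9.11 × 1.496×10^8 = 1.362856×10^9 km; r₂ = 1.69 × 1.496×10^8 = 2.52824×10^8 km.
Transfer-ellipse semi-major axis a_t = (r₁ + r₂)/2 = (1.362856×10^9 + 2.52824×10^8)/2 = 8.0784×10^8 km.
On the circular orbit at r = 1.362856×10^9 km, v_c = √(μ/r) = 9.8676 km/s.
Transfer-orbit speed at the same r (vis-viva, a = a_t): v_t = √[μ(2/r − 1/a_t)] = 5.5202 km/s.
Δv₁ = |v_t − v_c| = |5.5202 − 9.8676| = 4.347 km/s.

Δv₁ = 4.347 km/s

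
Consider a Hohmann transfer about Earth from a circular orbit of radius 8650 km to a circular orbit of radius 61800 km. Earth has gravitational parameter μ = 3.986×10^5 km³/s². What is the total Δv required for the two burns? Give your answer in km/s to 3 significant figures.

Δv = 3.48 km/s

Semi-major axis of the transfer orbit: a_t = (8650 + 61800)/2 = 35225 km.
Circular speed at r₁: v₁ = √(μ/r₁) = √(3.986×10^5/8650) = 6.788 km/s.
On the transfer ellipse at r₁, v² = μ(2/r − 1/a) gives v_p = √[μ(2/r₁ − 1/a_t)] = 8.991 km/s.
First burn Δv₁ = |v_p − v₁| = 2.203 km/s.
Circular speed at r₂: v₂ = √(μ/r₂) = 2.540 km/s.
Transfer-orbit speed at r₂: v_a = √[μ(2/r₂ − 1/a_t)] = 1.259 km/s.
Second burn Δv₂ = |v₂ − v_a| = 1.281 km/s.
Δv = Δv₁ + Δv₂ = 2.203 + 1.281 = 3.484 km/s.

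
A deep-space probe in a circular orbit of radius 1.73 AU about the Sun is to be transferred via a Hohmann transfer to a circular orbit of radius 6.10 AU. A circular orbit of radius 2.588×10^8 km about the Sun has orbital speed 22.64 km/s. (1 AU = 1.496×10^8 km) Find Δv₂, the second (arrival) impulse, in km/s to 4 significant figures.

Δv₂ = 4.042 km/s

From the circular-orbit relation v² = μ/r at r = 2.588×10^8 km: μ = v²r = (22.64)² × 2.588×10^8 = 1.32653×10^11 km³/s².
In km: r₁ = 1.73 × 1.496×10^8 = 2.58808×10^8 km; r₂ = 6.10 × 1.496×10^8 = 9.1256×10^8 km.
The Hohmann ellipse has a_t = (r₁ + r₂)/2 = 5.85684×10^8 km.
Circular speed at r = 9.1256×10^8 km: v_c = √(μ/r) = 12.057 km/s.
Transfer-orbit speed at the same r (vis-viva, a = a_t): v_t = √[μ(2/r − 1/a_t)] = 8.0147 km/s.
Δv₂ = |v_t − v_c| = |8.0147 − 12.057| = 4.042 km/s.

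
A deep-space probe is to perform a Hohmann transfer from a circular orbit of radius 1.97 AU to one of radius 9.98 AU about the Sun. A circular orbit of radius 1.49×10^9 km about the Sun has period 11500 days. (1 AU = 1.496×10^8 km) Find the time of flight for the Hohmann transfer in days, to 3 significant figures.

From Kepler's third law T² = 4π²r³/μ at r = 1.49×10^9 km, T = 11500 days = 11500 × 86400 s = 9.936×10^8 s: μ = 4π²r³/T² = 1.32280×10^11 km³/s².
In km: r₁ = 1.97 × 1.496×10^8 = 2.94712×10^8 km; r₂ = 9.98 × 1.496×10^8 = 1.493008×10^9 km.
Semi-major axis of the transfer orbit: a_t = (2.94712×10^8 + 1.493008×10^9)/2 = 8.9386×10^8 km.
Half the transfer-orbit period gives t = π√(a_t³/μ) = 2.308×10^8 s.
Converting: 2.308×10^8 s ÷ 86400 s/day = 2670 days.

t = 2670 days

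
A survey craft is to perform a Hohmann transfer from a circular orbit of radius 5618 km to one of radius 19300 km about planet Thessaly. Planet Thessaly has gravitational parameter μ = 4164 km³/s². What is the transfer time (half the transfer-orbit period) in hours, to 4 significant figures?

Semi-major axis of the transfer orbit: a_t = (5618 + 19300)/2 = 12459 km.
Transfer time t = π√(a_t³/μ) = π√((12459)³ / 4164) = 67700 s.
Converting: 67700 s ÷ 3600 s/hour = 18.81 hours.

t = 18.81 hours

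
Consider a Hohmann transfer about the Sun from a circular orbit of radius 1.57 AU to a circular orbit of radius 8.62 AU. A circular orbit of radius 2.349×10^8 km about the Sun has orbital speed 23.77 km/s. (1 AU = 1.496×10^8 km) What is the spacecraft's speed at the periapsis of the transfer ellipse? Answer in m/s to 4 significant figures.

From the circular-orbit relation v² = μ/r at r = 2.349×10^8 km: μ = v²r = (23.77)² × 2.349×10^8 = 1.32722×10^11 km³/s².
In km: r₁ = 1.57 × 1.496×10^8 = 2.34872×10^8 km; r₂ = 8.62 × 1.496×10^8 = 1.289552×10^9 km.
Semi-major axis of the transfer orbit: a_t = (2.34872×10^8 + 1.289552×10^9)/2 = 7.62212×10^8 km.
The periapsis of the transfer ellipse is at r = 2.34872×10^8 km.
Vis-viva: v = √[μ(2/r − 1/a_t)] = √[1.32722×10^11 × (2/2.34872×10^8 − 1/7.62212×10^8)] = 30.92 km/s.

v = 30920 m/s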